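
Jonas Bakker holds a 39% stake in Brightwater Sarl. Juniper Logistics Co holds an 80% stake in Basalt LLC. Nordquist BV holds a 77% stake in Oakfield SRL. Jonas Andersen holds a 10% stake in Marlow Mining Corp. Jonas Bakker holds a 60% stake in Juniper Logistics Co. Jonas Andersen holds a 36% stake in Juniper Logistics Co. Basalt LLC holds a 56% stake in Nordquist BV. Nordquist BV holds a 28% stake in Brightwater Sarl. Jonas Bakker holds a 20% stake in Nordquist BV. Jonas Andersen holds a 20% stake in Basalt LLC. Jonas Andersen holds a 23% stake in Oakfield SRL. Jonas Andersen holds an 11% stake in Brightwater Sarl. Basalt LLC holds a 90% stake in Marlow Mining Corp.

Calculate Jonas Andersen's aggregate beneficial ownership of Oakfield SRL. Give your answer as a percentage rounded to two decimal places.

44.04%

Jonas Andersen reaches Oakfield along 3 paths.
Via Juniper → Basalt → Nordquist: 36% × 80% × 56% × 77% = 12.41856%.
Via Basalt → Nordquist: 20% × 56% × 77% = 8.624%.
Direct stake: 23% = 23%.
Total: 12.41856% + 8.624% + 23% = 44.04256%.
Rounded: 44.04%.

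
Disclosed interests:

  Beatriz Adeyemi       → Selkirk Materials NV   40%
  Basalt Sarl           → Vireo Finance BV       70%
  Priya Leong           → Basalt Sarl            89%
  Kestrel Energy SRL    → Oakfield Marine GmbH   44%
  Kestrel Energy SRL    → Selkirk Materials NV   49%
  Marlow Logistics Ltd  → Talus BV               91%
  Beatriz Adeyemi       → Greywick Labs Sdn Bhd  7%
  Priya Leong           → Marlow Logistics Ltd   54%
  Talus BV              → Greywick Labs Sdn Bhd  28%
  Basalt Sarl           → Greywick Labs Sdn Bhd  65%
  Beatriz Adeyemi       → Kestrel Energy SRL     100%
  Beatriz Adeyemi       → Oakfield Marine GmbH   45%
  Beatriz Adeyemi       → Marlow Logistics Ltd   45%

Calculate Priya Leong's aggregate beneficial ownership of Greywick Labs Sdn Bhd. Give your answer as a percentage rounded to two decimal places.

71.61%

Priya reaches Greywick along 2 paths.
Via Basalt: 89% × 65% = 57.85%.
Via Marlow → Talus: 54% × 91% × 28% = 13.7592%.
Total: 57.85% + 13.7592% = 71.6092%.
Rounded: 71.61%.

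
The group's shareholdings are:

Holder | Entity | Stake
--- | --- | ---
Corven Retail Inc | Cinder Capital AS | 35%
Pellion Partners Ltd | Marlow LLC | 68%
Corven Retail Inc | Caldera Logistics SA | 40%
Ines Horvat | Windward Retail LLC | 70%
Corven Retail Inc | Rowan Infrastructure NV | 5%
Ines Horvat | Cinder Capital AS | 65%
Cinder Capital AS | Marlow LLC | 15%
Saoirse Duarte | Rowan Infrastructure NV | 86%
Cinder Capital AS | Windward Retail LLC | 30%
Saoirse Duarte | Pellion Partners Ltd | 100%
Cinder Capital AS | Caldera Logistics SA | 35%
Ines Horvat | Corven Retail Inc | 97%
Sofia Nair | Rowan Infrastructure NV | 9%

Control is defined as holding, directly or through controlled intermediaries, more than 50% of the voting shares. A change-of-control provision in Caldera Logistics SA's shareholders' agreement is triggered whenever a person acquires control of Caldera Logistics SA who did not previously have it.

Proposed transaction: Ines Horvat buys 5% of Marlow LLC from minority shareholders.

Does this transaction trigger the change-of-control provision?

No

The purchase changes only Ines's holdings, so Ines is the only person who could newly come to control Caldera.
Ines holds 97% of Corven, so Ines controls Corven.
Ines and Corven together hold 65% + 35% = 100% of Cinder, so Ines controls Cinder.
Cinder and Corven together hold 35% + 40% = 75% of Caldera, so Ines controls Caldera.
So Ines already controls Caldera before the transaction.
After the purchase, Ines holds 5% of Marlow directly.
Ines controlled Caldera already, so this is not a new person acquiring control; every other person's position is unchanged or reduced.
No new person acquires control, so the clause is not triggered.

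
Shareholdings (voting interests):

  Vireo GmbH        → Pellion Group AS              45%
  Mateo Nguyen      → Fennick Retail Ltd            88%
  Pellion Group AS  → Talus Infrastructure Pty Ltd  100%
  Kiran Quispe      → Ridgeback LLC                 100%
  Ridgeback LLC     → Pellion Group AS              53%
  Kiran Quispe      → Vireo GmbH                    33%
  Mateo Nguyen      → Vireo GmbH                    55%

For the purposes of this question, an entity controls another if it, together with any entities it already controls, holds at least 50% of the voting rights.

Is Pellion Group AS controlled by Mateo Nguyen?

Mateo holds 55% of Vireo, so Mateo controls Vireo.
Mateo holds 88% of Fennick, so Mateo controls Fennick.
In Pellion, Mateo's side holds only 45%, not ≥ 50%.
So Mateo does not control Pellion.

No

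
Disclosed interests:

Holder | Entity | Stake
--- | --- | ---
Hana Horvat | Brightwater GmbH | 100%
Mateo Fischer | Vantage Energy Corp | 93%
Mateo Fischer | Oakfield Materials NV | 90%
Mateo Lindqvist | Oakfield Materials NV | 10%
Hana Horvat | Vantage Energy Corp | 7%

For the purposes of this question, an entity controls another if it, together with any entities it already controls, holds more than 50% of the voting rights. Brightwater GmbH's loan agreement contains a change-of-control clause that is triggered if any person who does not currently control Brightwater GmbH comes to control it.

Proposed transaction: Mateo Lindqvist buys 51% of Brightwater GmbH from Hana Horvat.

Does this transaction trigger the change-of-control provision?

Yes

The purchase adds only to Mateo Lindqvist's holdings (Hana's stake shrinks), so Mateo Lindqvist is the only person who could newly come to control Brightwater.
Mateo Lindqvist's largest direct stake is 10% in Oakfield, which does not meet the threshold, so Mateo Lindqvist controls no company.
Neither Mateo Lindqvist nor any entity Mateo Lindqvist controls holds any voting interest in Brightwater.
So before the transaction, Mateo Lindqvist does not control Brightwater.
After the purchase, Mateo Lindqvist holds 51% of Brightwater directly, and Hana's stake falls to 49%.
Mateo Lindqvist holds 51% of Brightwater, so Mateo Lindqvist controls Brightwater.
Mateo Lindqvist did not control Brightwater before and does after, so the clause is triggered.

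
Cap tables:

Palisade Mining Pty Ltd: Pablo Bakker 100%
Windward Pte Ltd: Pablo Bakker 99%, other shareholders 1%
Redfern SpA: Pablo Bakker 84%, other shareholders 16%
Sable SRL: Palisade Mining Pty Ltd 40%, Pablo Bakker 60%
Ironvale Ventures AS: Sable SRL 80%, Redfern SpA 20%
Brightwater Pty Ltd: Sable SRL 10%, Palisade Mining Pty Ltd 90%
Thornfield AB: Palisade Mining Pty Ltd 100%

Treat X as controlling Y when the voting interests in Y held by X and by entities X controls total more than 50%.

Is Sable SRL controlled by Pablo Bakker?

Pablo holds 100% of Palisade, so Pablo controls Palisade.
Palisade and Pablo together hold 40% + 60% = 100% of Sable, so Pablo controls Sable.

Yes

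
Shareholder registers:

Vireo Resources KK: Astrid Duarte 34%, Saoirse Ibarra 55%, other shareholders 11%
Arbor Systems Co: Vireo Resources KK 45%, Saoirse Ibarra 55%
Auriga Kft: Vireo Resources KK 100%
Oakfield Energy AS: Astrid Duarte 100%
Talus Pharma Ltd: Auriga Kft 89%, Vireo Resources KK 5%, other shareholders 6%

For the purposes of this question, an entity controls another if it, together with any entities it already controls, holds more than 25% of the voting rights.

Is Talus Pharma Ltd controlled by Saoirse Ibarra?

Yes

Saoirse holds 55% of Vireo, so Saoirse controls Vireo.
Vireo holds 100% of Auriga, so Saoirse controls Auriga.
Auriga and Vireo together hold 89% + 5% = 94% of Talus, so Saoirse controls Talus.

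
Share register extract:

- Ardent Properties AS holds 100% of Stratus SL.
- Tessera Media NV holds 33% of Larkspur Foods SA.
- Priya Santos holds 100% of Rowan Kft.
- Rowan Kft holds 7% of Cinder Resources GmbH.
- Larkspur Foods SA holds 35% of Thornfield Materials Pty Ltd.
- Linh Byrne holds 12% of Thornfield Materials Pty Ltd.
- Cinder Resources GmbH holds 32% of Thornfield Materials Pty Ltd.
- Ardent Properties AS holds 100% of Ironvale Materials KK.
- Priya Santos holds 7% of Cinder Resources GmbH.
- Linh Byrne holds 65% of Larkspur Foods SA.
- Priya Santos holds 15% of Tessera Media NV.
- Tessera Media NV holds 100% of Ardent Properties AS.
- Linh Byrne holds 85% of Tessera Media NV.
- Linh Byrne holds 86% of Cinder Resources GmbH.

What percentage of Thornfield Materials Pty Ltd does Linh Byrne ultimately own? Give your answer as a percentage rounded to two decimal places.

Linh reaches Thornfield along 4 paths.
Via Cinder: 86% × 32% = 27.52%.
Via Tessera → Larkspur: 85% × 33% × 35% = 9.8175%.
Via Larkspur: 65% × 35% = 22.75%.
Direct stake: 12% = 12%.
Total: 27.52% + 9.8175% + 22.75% + 12% = 72.0875%.
Rounded: 72.09%.

72.09%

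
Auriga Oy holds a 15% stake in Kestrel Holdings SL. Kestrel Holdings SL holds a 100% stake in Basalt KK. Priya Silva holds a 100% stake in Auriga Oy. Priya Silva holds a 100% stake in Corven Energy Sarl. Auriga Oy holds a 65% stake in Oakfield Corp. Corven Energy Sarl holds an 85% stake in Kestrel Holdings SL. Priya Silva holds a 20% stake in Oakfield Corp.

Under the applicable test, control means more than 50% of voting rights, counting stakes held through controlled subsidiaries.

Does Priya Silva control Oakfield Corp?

Priya holds 100% of Auriga, so Priya controls Auriga.
Priya and Auriga together hold 20% + 65% = 85% of Oakfield, so Priya controls Oakfield.

Yes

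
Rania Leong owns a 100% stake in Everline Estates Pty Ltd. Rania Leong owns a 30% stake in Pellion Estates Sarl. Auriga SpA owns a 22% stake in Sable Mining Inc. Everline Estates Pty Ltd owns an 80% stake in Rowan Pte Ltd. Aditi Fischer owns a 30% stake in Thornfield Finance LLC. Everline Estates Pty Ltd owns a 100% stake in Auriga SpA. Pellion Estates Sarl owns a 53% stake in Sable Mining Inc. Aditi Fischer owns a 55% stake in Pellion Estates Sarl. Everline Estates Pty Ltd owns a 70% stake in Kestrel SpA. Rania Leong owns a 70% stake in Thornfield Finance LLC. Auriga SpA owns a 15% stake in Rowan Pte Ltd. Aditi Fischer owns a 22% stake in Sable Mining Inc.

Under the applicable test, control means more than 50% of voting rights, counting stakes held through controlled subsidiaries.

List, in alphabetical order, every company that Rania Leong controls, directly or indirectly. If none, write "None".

Rania holds 100% of Everline, so Rania controls Everline.
Everline holds 100% of Auriga, so Rania controls Auriga.
Everline and Auriga together hold 80% + 15% = 95% of Rowan, so Rania controls Rowan.
Rania holds 70% of Thornfield, so Rania controls Thornfield.
Everline holds 70% of Kestrel, so Rania controls Kestrel.
No other company's threshold is met.

Auriga SpA, Everline Estates Pty Ltd, Kestrel SpA, Rowan Pte Ltd, Thornfield Finance LLC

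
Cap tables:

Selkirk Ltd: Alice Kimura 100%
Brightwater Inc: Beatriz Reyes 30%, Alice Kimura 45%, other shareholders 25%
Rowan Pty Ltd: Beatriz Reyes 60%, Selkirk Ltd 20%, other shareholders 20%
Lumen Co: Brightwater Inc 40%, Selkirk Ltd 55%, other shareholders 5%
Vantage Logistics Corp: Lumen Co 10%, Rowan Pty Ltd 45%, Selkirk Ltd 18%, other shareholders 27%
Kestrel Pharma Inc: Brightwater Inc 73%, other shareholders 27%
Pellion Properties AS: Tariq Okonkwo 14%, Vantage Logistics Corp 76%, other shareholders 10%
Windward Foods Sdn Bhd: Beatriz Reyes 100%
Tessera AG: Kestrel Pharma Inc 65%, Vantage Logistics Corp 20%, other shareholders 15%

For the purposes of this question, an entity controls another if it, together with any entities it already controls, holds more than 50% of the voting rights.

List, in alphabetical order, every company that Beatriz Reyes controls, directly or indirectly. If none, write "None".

Beatriz holds 60% of Rowan, so Beatriz controls Rowan.
Beatriz holds 100% of Windward, so Beatriz controls Windward.
No other company's threshold is met.

Rowan Pty Ltd, Windward Foods Sdn Bhd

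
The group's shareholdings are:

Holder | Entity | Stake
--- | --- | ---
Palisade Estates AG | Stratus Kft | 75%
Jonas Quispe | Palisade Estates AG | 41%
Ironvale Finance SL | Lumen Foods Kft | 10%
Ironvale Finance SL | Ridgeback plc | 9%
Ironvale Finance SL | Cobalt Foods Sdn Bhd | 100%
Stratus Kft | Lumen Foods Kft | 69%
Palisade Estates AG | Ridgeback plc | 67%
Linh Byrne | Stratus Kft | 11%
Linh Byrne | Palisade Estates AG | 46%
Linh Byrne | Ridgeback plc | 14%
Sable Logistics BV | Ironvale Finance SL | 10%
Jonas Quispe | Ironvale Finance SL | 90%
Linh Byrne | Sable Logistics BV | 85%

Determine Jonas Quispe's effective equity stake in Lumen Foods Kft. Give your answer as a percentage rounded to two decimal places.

30.22%

Jonas reaches Lumen along 2 paths.
Via Palisade → Stratus: 41% × 75% × 69% = 21.2175%.
Via Ironvale: 90% × 10% = 9%.
Total: 21.2175% + 9% = 30.2175%.
Rounded: 30.22%.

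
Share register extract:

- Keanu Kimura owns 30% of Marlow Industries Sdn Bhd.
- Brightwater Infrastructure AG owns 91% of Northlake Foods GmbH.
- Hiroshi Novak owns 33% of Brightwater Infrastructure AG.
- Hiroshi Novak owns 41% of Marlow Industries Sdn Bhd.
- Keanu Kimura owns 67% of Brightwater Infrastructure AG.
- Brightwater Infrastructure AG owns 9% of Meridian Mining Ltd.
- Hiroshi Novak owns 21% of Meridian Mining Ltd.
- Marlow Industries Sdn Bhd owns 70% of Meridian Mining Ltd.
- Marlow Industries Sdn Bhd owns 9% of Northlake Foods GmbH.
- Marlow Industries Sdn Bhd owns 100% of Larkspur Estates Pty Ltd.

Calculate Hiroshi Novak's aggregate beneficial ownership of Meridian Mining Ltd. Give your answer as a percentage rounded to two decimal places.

Hiroshi reaches Meridian along 3 paths.
Via Marlow: 41% × 70% = 28.7%.
Via Brightwater: 33% × 9% = 2.97%.
Direct stake: 21% = 21%.
Total: 28.7% + 2.97% + 21% = 52.67%.

52.67%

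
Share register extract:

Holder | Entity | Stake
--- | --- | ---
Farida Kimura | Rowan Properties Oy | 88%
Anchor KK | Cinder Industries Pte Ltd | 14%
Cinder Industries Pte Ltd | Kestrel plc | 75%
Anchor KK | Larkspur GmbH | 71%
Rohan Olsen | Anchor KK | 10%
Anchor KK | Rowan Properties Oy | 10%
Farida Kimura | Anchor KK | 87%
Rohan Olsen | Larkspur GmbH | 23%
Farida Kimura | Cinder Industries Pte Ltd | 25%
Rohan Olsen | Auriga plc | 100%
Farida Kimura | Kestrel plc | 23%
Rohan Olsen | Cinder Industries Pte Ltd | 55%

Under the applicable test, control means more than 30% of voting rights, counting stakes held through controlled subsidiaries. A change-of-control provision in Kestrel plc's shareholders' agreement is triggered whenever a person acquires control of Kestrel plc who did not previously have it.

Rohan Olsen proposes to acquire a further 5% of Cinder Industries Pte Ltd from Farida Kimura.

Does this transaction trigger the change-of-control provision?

No

The purchase adds only to Rohan's holdings (Farida's stake shrinks), so Rohan is the only person who could newly come to control Kestrel.
Rohan holds 55% of Cinder, so Rohan controls Cinder.
Cinder holds 75% of Kestrel, so Rohan controls Kestrel.
So Rohan already controls Kestrel before the transaction.
After the purchase, Rohan's direct stake in Cinder rises to 55% + 5% = 60%, and Farida's stake falls to 20%.
Rohan controlled Kestrel already, so this is not a new person acquiring control; every other person's position is unchanged or reduced.
No new person acquires control, so the clause is not triggered.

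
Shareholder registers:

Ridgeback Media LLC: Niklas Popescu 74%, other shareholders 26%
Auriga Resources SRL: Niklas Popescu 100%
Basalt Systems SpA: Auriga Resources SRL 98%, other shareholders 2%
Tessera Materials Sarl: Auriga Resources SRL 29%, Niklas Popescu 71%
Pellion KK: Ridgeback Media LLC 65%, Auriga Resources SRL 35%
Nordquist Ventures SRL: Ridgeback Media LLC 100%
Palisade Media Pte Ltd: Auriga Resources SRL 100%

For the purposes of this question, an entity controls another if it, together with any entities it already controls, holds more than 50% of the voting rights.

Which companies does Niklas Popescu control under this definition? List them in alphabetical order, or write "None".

Auriga Resources SRL, Basalt Systems SpA, Nordquist Ventures SRL, Palisade Media Pte Ltd, Pellion KK, Ridgeback Media LLC, Tessera Materials Sarl

Niklas holds 74% of Ridgeback, so Niklas controls Ridgeback.
Niklas holds 100% of Auriga, so Niklas controls Auriga.
Auriga holds 98% of Basalt, so Niklas controls Basalt.
Auriga and Niklas together hold 29% + 71% = 100% of Tessera, so Niklas controls Tessera.
Ridgeback and Auriga together hold 65% + 35% = 100% of Pellion, so Niklas controls Pellion.
Ridgeback holds 100% of Nordquist, so Niklas controls Nordquist.
Auriga holds 100% of Palisade, so Niklas controls Palisade.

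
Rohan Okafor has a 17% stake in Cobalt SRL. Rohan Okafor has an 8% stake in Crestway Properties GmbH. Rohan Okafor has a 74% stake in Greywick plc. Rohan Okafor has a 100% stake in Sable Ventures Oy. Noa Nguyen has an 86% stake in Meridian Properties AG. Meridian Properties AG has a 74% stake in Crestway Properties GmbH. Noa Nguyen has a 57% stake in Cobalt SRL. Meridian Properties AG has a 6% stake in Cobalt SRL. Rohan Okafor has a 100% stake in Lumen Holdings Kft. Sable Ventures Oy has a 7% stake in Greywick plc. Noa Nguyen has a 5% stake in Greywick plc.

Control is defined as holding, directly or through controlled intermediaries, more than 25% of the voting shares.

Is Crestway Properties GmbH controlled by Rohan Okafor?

Rohan holds 100% of Lumen, so Rohan controls Lumen.
Rohan holds 100% of Sable, so Rohan controls Sable.
Rohan and Sable together hold 74% + 7% = 81% of Greywick, so Rohan controls Greywick.
In Crestway, Rohan's side holds only 8%, not > 25%.
So Rohan does not control Crestway.

No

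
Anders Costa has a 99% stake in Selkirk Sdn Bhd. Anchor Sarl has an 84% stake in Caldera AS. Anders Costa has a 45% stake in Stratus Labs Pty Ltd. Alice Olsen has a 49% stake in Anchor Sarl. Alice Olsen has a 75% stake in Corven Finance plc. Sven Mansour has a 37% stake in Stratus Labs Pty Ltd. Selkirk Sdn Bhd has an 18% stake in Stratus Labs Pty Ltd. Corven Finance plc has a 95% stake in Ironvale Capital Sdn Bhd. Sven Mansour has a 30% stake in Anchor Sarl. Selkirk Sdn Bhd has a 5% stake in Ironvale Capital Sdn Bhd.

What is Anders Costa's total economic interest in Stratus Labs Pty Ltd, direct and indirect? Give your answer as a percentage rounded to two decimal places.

Anders reaches Stratus along 2 paths.
Via Selkirk: 99% × 18% = 17.82%.
Direct stake: 45% = 45%.
Total: 17.82% + 45% = 62.82%.

62.82%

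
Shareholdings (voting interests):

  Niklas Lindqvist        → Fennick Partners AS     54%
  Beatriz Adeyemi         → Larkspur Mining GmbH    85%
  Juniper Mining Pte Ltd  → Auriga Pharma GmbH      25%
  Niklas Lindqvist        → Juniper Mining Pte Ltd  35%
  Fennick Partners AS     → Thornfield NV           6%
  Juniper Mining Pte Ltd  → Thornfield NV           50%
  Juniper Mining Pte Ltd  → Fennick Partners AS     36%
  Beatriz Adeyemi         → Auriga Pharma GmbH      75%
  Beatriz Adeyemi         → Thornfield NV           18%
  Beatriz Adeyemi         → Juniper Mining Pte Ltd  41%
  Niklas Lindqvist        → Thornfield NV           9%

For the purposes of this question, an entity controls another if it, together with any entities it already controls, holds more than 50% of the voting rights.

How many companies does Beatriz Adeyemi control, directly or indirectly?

Beatriz holds 75% of Auriga, so Beatriz controls Auriga.
Beatriz holds 85% of Larkspur, so Beatriz controls Larkspur.
No other company's threshold is met.
Beatriz controls 2 companies.

2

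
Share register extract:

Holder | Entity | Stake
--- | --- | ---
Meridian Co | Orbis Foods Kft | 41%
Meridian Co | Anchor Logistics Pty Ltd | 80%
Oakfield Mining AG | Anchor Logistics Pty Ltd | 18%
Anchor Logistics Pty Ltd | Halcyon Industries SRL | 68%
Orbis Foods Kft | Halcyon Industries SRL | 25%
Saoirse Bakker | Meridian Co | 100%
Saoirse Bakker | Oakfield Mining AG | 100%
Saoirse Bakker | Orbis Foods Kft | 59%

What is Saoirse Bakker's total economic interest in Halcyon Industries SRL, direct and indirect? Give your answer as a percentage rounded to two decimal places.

91.64%

Saoirse reaches Halcyon along 4 paths.
Via Orbis: 59% × 25% = 14.75%.
Via Meridian → Orbis: 100% × 41% × 25% = 10.25%.
Via Meridian → Anchor: 100% × 80% × 68% = 54.4%.
Via Oakfield → Anchor: 100% × 18% × 68% = 12.24%.
Total: 14.75% + 10.25% + 54.4% + 12.24% = 91.64%.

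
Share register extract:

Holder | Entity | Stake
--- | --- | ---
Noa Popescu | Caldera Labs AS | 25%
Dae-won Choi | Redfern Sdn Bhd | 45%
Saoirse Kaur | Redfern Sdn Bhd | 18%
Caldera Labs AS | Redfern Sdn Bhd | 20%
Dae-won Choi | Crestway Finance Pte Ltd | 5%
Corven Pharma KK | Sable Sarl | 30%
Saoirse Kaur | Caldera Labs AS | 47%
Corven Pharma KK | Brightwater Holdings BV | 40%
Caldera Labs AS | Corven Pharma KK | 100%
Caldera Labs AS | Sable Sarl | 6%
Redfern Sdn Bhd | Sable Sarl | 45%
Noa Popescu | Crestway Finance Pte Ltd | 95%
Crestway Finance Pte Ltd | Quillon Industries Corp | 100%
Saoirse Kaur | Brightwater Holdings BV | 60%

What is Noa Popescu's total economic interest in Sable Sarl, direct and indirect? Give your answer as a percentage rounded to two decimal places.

Noa reaches Sable along 3 paths.
Via Caldera → Redfern: 25% × 20% × 45% = 2.25%.
Via Caldera → Corven: 25% × 100% × 30% = 7.5%.
Via Caldera: 25% × 6% = 1.5%.
Total: 2.25% + 7.5% + 1.5% = 11.25%.

11.25%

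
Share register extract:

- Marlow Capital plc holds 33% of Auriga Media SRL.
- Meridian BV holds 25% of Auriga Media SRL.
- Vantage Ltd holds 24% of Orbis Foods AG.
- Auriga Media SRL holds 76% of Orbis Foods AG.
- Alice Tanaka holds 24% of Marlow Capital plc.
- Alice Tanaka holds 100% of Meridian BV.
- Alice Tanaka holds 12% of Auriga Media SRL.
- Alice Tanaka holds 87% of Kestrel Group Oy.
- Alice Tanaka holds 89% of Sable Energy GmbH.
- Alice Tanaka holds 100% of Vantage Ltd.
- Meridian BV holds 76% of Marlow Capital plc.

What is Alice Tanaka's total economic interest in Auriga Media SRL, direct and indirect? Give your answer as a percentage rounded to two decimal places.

70.00%

Alice reaches Auriga along 4 paths.
Via Meridian: 100% × 25% = 25%.
Via Meridian → Marlow: 100% × 76% × 33% = 25.08%.
Via Marlow: 24% × 33% = 7.92%.
Direct stake: 12% = 12%.
Total: 25% + 25.08% + 7.92% + 12% = 70%.
Rounded: 70.00%.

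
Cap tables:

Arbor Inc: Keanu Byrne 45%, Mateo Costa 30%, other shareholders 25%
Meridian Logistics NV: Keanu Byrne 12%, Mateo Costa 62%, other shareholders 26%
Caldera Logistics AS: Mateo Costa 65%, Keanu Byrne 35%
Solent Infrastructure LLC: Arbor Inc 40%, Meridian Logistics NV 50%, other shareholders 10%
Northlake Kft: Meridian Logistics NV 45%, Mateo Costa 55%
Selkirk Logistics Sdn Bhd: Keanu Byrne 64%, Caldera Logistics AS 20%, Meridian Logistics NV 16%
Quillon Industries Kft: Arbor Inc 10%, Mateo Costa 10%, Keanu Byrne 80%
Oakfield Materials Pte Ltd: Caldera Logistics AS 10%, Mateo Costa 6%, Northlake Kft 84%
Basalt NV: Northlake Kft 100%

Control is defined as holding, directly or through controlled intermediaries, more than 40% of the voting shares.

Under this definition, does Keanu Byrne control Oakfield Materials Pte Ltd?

No

Keanu holds 45% of Arbor, so Keanu controls Arbor.
Keanu holds 64% of Selkirk, so Keanu controls Selkirk.
Arbor and Keanu together hold 10% + 80% = 90% of Quillon, so Keanu controls Quillon.
Neither Keanu nor any entity Keanu controls holds any voting interest in Oakfield.
So Keanu does not control Oakfield.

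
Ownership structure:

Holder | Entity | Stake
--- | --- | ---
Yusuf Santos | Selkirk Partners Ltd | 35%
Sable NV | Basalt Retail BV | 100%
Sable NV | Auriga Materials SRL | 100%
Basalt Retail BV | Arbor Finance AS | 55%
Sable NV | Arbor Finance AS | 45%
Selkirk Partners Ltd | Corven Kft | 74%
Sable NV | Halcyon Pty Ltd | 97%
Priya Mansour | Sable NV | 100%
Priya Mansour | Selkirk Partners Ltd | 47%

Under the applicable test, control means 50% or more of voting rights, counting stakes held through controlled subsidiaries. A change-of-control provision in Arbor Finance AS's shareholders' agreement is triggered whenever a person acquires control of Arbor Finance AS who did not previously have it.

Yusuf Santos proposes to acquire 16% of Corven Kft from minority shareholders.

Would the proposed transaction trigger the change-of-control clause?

No

The purchase changes only Yusuf's holdings, so Yusuf is the only person who could newly come to control Arbor.
Yusuf's largest direct stake is 35% in Selkirk, which does not meet the threshold, so Yusuf controls no company.
Neither Yusuf nor any entity Yusuf controls holds any voting interest in Arbor.
So before the transaction, Yusuf does not control Arbor.
After the purchase, Yusuf holds 16% of Corven directly.
Yusuf's side now holds 16% of Corven, not ≥ 50%, so Yusuf still does not control Corven.
After the transaction, neither Yusuf nor any entity Yusuf controls holds a voting interest in Arbor, so Yusuf still does not control it.
No new person acquires control, so the clause is not triggered.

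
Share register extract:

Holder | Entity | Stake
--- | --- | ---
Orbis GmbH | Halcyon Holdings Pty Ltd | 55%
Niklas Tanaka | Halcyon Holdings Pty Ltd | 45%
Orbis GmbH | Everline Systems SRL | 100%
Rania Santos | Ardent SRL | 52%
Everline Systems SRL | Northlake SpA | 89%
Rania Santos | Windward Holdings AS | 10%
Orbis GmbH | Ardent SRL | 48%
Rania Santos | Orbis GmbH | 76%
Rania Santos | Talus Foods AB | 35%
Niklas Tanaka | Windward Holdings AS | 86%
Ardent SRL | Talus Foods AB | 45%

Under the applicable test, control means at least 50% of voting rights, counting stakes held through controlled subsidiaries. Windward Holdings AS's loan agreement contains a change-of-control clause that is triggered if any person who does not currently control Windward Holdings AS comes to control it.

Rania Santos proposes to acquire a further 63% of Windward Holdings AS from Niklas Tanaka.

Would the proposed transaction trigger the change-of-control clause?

Yes

The purchase adds only to Rania's holdings (Niklas's stake shrinks), so Rania is the only person who could newly come to control Windward.
Rania holds 76% of Orbis, so Rania controls Orbis.
Orbis and Rania together hold 48% + 52% = 100% of Ardent, so Rania controls Ardent.
Orbis holds 55% of Halcyon, so Rania controls Halcyon.
Orbis holds 100% of Everline, so Rania controls Everline.
Everline holds 89% of Northlake, so Rania controls Northlake.
Rania and Ardent together hold 35% + 45% = 80% of Talus, so Rania controls Talus.
In Windward, Rania's side holds only 10%, not ≥ 50%.
So before the transaction, Rania does not control Windward.
After the purchase, Rania's direct stake in Windward rises to 10% + 63% = 73%, and Niklas's stake falls to 23%.
Rania holds 73% of Windward, so Rania controls Windward.
Rania did not control Windward before and does after, so the clause is triggered.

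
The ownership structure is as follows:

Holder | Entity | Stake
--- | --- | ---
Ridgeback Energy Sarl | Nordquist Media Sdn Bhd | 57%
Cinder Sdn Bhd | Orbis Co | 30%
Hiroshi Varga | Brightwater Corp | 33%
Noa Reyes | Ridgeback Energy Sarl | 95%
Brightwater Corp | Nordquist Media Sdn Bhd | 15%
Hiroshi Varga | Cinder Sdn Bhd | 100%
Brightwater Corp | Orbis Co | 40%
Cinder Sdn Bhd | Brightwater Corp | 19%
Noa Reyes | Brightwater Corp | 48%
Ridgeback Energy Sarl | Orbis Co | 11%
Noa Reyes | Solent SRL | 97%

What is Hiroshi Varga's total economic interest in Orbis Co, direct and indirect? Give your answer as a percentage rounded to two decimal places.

50.80%

Hiroshi reaches Orbis along 3 paths.
Via Cinder: 100% × 30% = 30%.
Via Cinder → Brightwater: 100% × 19% × 40% = 7.6%.
Via Brightwater: 33% × 40% = 13.2%.
Total: 30% + 7.6% + 13.2% = 50.8%.
Rounded: 50.80%.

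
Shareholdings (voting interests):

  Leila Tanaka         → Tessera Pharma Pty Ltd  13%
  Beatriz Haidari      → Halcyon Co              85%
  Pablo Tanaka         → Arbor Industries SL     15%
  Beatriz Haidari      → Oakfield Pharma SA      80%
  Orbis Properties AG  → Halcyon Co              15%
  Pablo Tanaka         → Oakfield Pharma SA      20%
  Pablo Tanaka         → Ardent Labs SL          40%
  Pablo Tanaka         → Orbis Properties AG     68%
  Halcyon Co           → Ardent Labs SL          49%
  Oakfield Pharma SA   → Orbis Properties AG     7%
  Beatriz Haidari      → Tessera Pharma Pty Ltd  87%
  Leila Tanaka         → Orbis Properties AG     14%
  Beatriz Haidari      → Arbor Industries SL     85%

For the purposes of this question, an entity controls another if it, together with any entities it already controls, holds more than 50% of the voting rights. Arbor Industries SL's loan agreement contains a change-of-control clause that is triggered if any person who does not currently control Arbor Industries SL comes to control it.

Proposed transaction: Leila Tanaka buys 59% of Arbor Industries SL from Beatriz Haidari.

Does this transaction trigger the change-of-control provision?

Yes

The purchase adds only to Leila's holdings (Beatriz's stake shrinks), so Leila is the only person who could newly come to control Arbor.
Leila's largest direct stake is 14% in Orbis, which does not meet the threshold, so Leila controls no company.
Neither Leila nor any entity Leila controls holds any voting interest in Arbor.
So before the transaction, Leila does not control Arbor.
After the purchase, Leila holds 59% of Arbor directly, and Beatriz's stake falls to 26%.
Leila holds 59% of Arbor, so Leila controls Arbor.
Leila did not control Arbor before and does after, so the clause is triggered.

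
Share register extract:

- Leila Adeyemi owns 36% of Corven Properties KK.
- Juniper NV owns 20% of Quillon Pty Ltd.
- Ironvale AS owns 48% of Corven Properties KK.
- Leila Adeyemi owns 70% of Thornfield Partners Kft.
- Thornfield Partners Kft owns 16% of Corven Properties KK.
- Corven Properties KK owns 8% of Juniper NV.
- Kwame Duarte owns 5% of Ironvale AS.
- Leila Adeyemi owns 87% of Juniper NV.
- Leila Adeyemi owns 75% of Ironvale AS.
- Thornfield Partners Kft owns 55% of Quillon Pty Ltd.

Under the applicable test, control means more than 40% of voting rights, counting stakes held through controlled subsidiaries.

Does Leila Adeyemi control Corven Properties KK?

Yes

Leila holds 70% of Thornfield, so Leila controls Thornfield.
Leila holds 75% of Ironvale, so Leila controls Ironvale.
Ironvale and Leila and Thornfield together hold 48% + 36% + 16% = 100% of Corven, so Leila controls Corven.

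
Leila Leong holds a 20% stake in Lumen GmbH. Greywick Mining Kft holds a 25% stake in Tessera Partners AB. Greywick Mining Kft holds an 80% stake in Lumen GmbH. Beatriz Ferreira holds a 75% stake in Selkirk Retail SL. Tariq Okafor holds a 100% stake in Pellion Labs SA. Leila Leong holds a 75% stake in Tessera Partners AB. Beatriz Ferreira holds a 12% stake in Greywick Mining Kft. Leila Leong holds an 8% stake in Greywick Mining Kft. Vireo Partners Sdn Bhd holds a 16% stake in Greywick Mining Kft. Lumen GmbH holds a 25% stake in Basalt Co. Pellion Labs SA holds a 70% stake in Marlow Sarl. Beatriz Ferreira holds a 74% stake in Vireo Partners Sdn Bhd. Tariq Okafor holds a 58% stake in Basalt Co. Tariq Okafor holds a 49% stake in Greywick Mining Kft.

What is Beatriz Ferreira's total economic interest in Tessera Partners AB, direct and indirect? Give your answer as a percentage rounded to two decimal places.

Beatriz reaches Tessera along 2 paths.
Via Vireo → Greywick: 74% × 16% × 25% = 2.96%.
Via Greywick: 12% × 25% = 3%.
Total: 2.96% + 3% = 5.96%.

5.96%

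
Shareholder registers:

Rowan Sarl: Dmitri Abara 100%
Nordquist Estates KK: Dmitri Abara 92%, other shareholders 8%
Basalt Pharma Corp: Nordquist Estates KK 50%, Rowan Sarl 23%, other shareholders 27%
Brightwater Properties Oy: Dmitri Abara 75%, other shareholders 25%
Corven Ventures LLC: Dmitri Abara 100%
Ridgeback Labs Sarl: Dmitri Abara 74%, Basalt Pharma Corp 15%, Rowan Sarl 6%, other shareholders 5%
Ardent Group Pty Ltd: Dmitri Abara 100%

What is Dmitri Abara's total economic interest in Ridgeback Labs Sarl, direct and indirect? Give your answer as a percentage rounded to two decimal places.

90.35%

Dmitri reaches Ridgeback along 4 paths.
Direct stake: 74% = 74%.
Via Nordquist → Basalt: 92% × 50% × 15% = 6.9%.
Via Rowan → Basalt: 100% × 23% × 15% = 3.45%.
Via Rowan: 100% × 6% = 6%.
Total: 74% + 6.9% + 3.45% + 6% = 90.35%.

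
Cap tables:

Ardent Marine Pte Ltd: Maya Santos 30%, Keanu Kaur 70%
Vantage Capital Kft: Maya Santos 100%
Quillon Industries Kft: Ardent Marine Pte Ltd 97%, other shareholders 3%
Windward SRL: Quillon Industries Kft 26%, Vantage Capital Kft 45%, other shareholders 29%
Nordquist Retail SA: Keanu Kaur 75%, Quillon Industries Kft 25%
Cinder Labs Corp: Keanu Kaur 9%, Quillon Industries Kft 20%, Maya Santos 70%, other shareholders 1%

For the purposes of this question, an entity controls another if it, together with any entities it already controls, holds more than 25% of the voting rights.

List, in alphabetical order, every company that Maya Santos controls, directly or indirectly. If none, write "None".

Maya holds 30% of Ardent, so Maya controls Ardent.
Maya holds 100% of Vantage, so Maya controls Vantage.
Ardent holds 97% of Quillon, so Maya controls Quillon.
Quillon and Vantage together hold 26% + 45% = 71% of Windward, so Maya controls Windward.
Quillon and Maya together hold 20% + 70% = 90% of Cinder, so Maya controls Cinder.
No other company's threshold is met.

Ardent Marine Pte Ltd, Cinder Labs Corp, Quillon Industries Kft, Vantage Capital Kft, Windward SRL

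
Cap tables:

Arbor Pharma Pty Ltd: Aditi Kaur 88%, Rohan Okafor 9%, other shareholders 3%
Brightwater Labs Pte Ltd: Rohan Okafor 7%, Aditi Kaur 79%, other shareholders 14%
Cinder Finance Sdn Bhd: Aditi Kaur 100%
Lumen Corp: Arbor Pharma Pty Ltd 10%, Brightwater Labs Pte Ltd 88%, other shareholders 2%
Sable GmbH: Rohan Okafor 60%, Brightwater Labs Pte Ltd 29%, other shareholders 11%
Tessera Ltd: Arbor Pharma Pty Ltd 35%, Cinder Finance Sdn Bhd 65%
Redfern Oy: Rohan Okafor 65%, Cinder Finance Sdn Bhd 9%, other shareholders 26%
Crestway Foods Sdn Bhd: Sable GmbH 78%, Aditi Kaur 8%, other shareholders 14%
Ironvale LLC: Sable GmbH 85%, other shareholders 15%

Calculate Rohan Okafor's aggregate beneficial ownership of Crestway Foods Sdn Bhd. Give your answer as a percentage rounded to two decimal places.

48.38%

Rohan reaches Crestway along 2 paths.
Via Sable: 60% × 78% = 46.8%.
Via Brightwater → Sable: 7% × 29% × 78% = 1.5834%.
Total: 46.8% + 1.5834% = 48.3834%.
Rounded: 48.38%.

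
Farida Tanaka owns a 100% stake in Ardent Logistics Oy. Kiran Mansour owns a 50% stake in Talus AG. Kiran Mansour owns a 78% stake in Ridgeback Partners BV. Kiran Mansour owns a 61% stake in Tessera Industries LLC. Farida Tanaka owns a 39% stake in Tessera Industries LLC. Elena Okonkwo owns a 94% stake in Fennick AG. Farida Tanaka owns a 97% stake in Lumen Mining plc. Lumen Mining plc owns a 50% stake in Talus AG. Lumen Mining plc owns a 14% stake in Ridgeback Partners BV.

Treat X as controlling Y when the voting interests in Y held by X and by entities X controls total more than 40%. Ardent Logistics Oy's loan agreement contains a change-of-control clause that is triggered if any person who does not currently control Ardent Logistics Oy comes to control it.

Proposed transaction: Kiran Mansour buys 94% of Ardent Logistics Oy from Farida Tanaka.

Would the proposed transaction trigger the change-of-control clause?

The purchase adds only to Kiran's holdings (Farida's stake shrinks), so Kiran is the only person who could newly come to control Ardent.
Kiran holds 61% of Tessera, so Kiran controls Tessera.
Kiran holds 50% of Talus, so Kiran controls Talus.
Kiran holds 78% of Ridgeback, so Kiran controls Ridgeback.
Neither Kiran nor any entity Kiran controls holds any voting interest in Ardent.
So before the transaction, Kiran does not control Ardent.
After the purchase, Kiran holds 94% of Ardent directly, and Farida's stake falls to 6%.
Kiran holds 94% of Ardent, so Kiran controls Ardent.
Kiran did not control Ardent before and does after, so the clause is triggered.

Yes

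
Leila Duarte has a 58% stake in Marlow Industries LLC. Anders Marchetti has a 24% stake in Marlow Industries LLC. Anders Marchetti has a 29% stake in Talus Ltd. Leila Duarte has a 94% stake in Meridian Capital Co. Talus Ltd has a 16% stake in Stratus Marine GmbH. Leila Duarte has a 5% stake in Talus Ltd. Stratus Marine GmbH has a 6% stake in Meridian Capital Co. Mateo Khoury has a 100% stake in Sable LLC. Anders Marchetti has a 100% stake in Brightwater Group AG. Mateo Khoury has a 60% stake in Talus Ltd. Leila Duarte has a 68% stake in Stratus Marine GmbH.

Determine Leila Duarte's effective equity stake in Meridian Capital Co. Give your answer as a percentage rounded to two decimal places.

98.13%

Leila reaches Meridian along 3 paths.
Direct stake: 94% = 94%.
Via Stratus: 68% × 6% = 4.08%.
Via Talus → Stratus: 5% × 16% × 6% = 0.048%.
Total: 94% + 4.08% + 0.048% = 98.128%.
Rounded: 98.13%.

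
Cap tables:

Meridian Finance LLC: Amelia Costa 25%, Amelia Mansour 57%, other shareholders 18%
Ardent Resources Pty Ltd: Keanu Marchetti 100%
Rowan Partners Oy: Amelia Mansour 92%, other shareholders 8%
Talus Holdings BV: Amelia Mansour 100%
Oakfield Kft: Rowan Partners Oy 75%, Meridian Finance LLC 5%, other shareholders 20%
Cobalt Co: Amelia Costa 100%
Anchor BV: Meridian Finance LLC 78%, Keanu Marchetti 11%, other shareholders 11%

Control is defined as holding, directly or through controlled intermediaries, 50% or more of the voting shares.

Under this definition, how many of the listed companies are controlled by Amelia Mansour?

Amelia Mansour holds 57% of Meridian, so Amelia Mansour controls Meridian.
Amelia Mansour holds 92% of Rowan, so Amelia Mansour controls Rowan.
Amelia Mansour holds 100% of Talus, so Amelia Mansour controls Talus.
Rowan and Meridian together hold 75% + 5% = 80% of Oakfield, so Amelia Mansour controls Oakfield.
Meridian holds 78% of Anchor, so Amelia Mansour controls Anchor.
No other company's threshold is met.
Amelia Mansour controls 5 companies.

5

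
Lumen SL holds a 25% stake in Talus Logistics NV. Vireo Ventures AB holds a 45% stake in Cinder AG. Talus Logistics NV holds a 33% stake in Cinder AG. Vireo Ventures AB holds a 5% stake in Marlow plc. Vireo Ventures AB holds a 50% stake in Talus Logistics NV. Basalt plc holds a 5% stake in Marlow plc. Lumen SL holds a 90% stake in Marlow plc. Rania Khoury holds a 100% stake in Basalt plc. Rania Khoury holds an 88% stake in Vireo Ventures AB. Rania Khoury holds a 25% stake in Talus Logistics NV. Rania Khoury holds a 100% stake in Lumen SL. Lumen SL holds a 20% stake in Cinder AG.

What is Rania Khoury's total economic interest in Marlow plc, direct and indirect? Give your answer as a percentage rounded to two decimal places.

99.40%

Rania reaches Marlow along 3 paths.
Via Lumen: 100% × 90% = 90%.
Via Basalt: 100% × 5% = 5%.
Via Vireo: 88% × 5% = 4.4%.
Total: 90% + 5% + 4.4% = 99.4%.
Rounded: 99.40%.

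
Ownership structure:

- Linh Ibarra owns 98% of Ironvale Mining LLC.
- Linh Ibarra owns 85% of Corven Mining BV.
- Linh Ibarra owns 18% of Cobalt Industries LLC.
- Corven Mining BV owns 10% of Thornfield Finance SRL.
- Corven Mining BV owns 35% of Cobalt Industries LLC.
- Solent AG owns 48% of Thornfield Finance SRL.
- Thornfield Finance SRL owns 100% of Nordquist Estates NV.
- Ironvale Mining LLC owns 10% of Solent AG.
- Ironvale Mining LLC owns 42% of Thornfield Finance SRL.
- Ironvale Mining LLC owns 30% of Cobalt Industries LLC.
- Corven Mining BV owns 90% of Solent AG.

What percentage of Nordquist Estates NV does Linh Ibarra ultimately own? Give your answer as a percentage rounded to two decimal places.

91.08%

Linh reaches Nordquist along 4 paths.
Via Corven → Solent → Thornfield: 85% × 90% × 48% × 100% = 36.72%.
Via Ironvale → Solent → Thornfield: 98% × 10% × 48% × 100% = 4.704%.
Via Ironvale → Thornfield: 98% × 42% × 100% = 41.16%.
Via Corven → Thornfield: 85% × 10% × 100% = 8.5%.
Total: 36.72% + 4.704% + 41.16% + 8.5% = 91.084%.
Rounded: 91.08%.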